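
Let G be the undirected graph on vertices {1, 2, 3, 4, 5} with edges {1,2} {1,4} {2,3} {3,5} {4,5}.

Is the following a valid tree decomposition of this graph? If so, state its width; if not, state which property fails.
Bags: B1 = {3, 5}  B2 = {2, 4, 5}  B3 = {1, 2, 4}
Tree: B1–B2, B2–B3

A tree decomposition must satisfy three properties: every vertex lies in some bag; for every edge, both endpoints lie together in some bag; and for every vertex, the bags containing it form a connected subtree. Here edge (2,3) lies in no bag, so the decomposition is invalid.

No — edge (2,3) lies in no bag.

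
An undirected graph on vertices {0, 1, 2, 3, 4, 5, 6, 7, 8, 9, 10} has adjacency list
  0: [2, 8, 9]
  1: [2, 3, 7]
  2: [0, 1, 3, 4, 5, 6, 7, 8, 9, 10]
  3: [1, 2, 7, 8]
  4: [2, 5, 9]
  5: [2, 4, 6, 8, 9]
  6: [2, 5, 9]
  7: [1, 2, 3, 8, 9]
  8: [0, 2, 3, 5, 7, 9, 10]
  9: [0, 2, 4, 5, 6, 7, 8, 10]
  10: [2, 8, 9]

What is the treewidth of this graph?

A width-3 tree decomposition is:
Bags: B1 = {2, 5, 8, 9}  B2 = {2, 8, 9, 10}  B3 = {0, 2, 8, 9}  B4 = {2, 7, 8, 9}  B5 = {2, 4, 5, 9}  B6 = {2, 5, 6, 9}  B7 = {2, 3, 7, 8}  B8 = {1, 2, 3, 7}
Tree: B1–B2, B1–B3, B2–B4, B1–B5, B5–B6, B4–B7, B7–B8
Each bag holds 4 vertices, so the decomposition has width 3, which upper-bounds the treewidth. On the other hand G contains the 4-clique {1, 2, 3, 7}. A clique must lie in a single bag of any decomposition, so no decomposition can have width below 3. The upper and lower bounds meet at 3, so that is the treewidth.

3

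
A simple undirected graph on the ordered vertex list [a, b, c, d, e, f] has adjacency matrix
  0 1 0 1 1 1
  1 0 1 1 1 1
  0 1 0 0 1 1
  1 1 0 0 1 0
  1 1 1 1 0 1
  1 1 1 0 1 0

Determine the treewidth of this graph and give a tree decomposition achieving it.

Treewidth 3.
One such decomposition:
Bags: B1 = {a, b, e, f}  B2 = {a, b, d, e}  B3 = {b, c, e, f}
Tree: B1–B2, B1–B3

Each bag holds 4 vertices, so the decomposition has width 3, which upper-bounds the treewidth. On the other hand G contains the 4-clique {a, b, d, e}. A clique must lie in a single bag of any decomposition, so no decomposition can have width below 3. Combining the bounds, tw(G) = 3.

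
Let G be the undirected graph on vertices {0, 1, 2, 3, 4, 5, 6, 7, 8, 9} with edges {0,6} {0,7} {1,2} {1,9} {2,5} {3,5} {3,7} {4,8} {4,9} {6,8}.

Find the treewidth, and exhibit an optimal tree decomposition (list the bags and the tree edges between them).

Treewidth 2.
Bags: B1 = {0, 6, 7}  B2 = {3, 6, 7}  B3 = {3, 5, 6}  B4 = {2, 5, 6}  B5 = {1, 2, 6}  B6 = {1, 6, 9}  B7 = {4, 6, 9}  B8 = {4, 6, 8}
Tree: B1–B2, B2–B3, B3–B4, B4–B5, B5–B6, B6–B7, B7–B8

Every bag has size at most 3, so the width is 3 − 1 = 2 and tw(G) ≤ 2. Since 6–0–7–3–5–2–1–9–4–8–6 is a cycle in G, G is not acyclic. Forests are exactly the graphs of treewidth ≤ 1, so tw(G) ≥ 2. Combining the bounds, tw(G) = 2.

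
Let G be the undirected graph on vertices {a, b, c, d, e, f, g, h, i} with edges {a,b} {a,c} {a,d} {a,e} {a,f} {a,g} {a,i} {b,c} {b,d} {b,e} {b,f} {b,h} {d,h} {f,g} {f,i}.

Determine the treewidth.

2

A width-2 tree decomposition is:
Bags: B1 = {a, f, i}  B2 = {a, b, f}  B3 = {a, b, e}  B4 = {a, b, d}  B5 = {a, b, c}  B6 = {a, f, g}  B7 = {b, d, h}
Tree: B1–B2, B2–B3, B2–B4, B2–B5, B2–B6, B4–B7
Every bag has size at most 3, so the width is 3 − 1 = 2 and tw(G) ≤ 2. On the other hand G contains the 3-clique {b, d, h}. A clique must lie in a single bag of any decomposition, so no decomposition can have width below 2. The upper and lower bounds meet at 2, so that is the treewidth.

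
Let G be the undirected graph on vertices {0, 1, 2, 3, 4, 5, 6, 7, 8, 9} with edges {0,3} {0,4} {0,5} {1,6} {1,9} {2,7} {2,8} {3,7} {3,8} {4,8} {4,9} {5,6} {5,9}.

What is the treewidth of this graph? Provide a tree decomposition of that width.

The largest bag has 3 vertices, giving width 2; this decomposition certifies tw(G) ≤ 2. For the lower bound, G contains the cycle 2–7–3–8–2, so G is not a forest; only forests have treewidth ≤ 1, hence tw(G) ≥ 2. Hence tw(G) = 2 exactly.

Treewidth 2.
Bags: B1 = {2, 7, 8}  B2 = {3, 7, 8}  B3 = {3, 4, 8}  B4 = {0, 3, 4}  B5 = {0, 4, 9}  B6 = {0, 5, 9}  B7 = {1, 5, 9}  B8 = {1, 5, 6}
Tree: B1–B2, B2–B3, B3–B4, B4–B5, B5–B6, B6–B7, B7–B8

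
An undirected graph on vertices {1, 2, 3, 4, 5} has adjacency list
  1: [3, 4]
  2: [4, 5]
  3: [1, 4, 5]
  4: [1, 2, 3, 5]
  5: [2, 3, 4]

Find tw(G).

2

A width-2 tree decomposition is:
Bags: B1 = {3, 4, 5}  B2 = {1, 3, 4}  B3 = {2, 4, 5}
Tree: B1–B2, B1–B3
Every bag has size at most 3, so the width is 3 − 1 = 2 and tw(G) ≤ 2. On the other hand G contains the 3-clique {2, 4, 5}. A clique must lie in a single bag of any decomposition, so no decomposition can have width below 2. The upper and lower bounds meet at 2, so that is the treewidth.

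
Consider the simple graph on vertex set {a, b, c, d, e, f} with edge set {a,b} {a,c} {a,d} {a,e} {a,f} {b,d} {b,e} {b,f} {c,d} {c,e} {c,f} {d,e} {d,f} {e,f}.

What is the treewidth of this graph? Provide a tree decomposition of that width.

Treewidth 4.
One such decomposition:
Bags: B1 = {a, c, d, e, f}  B2 = {a, b, d, e, f}
Tree: B1–B2

The largest bag has 5 vertices, giving width 4; this decomposition certifies tw(G) ≤ 4. Conversely, {a, c, d, e, f} is a clique of size 5, and the vertices of any clique must share a bag in every tree decomposition; so some bag has ≥ 5 vertices and tw(G) ≥ 4. Therefore the treewidth is 4.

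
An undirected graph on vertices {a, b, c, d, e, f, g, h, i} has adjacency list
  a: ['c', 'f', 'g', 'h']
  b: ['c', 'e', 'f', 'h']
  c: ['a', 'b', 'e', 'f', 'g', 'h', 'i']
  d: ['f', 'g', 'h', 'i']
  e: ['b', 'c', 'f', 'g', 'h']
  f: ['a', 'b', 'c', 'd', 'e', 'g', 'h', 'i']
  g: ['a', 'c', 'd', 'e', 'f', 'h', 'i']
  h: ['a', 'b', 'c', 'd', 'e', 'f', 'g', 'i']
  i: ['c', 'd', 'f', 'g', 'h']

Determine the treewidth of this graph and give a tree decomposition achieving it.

The largest bag has 5 vertices, giving width 4; this decomposition certifies tw(G) ≤ 4. For the lower bound, the 5 vertices {d, f, g, h, i} are pairwise adjacent, and any tree decomposition puts a clique entirely inside one bag — forcing width ≥ 4. The upper and lower bounds meet at 4, so that is the treewidth.

Treewidth 4.
Bags: B1 = {c, e, f, g, h}  B2 = {c, f, g, h, i}  B3 = {d, f, g, h, i}  B4 = {b, c, e, f, h}  B5 = {a, c, f, g, h}
Tree: B1–B2, B2–B3, B1–B4, B2–B5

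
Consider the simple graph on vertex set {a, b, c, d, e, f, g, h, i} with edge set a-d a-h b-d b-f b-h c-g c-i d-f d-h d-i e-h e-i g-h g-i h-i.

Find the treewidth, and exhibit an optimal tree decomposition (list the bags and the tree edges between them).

Treewidth 2.
One optimal decomposition is:
Bags: B1 = {d, h, i}  B2 = {a, d, h}  B3 = {e, h, i}  B4 = {b, d, h}  B5 = {g, h, i}  B6 = {c, g, i}  B7 = {b, d, f}
Tree: B1–B2, B1–B3, B2–B4, B3–B5, B5–B6, B4–B7

Each bag holds 3 vertices, so the decomposition has width 2, which upper-bounds the treewidth. For the lower bound, the 3 vertices {a, d, h} are pairwise adjacent, and any tree decomposition puts a clique entirely inside one bag — forcing width ≥ 2. The upper and lower bounds meet at 2, so that is the treewidth.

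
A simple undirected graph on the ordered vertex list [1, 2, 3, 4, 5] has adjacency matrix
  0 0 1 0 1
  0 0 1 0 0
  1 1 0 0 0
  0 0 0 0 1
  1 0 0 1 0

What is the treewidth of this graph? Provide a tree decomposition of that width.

Every bag has size at most 2, so the width is 2 − 1 = 1 and tw(G) ≤ 1. Any graph with an edge has treewidth ≥ 1, and G has the edge 4–5. Therefore the treewidth is 1.

Treewidth 1.
One optimal decomposition is:
Bags: B1 = {4, 5}  B2 = {1, 5}  B3 = {1, 3}  B4 = {2, 3}
Tree: B1–B2, B2–B3, B3–B4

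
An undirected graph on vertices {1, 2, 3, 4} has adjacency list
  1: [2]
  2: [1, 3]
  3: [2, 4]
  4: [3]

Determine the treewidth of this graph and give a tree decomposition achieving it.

Treewidth 1.
One such decomposition:
Bags: B1 = {2, 3}  B2 = {1, 2}  B3 = {3, 4}
Tree: B1–B2, B1–B3

Every bag has size at most 2, so the width is 2 − 1 = 1 and tw(G) ≤ 1. Since G has at least one edge (e.g. 2–3), it is not an edgeless graph, so tw(G) ≥ 1. Combining the bounds, tw(G) = 1.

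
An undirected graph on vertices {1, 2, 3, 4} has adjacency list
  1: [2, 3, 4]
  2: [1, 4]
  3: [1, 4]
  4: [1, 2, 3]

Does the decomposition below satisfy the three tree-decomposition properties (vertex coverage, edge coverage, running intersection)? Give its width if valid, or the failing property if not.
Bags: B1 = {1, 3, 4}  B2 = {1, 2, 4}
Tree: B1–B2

Yes; width 2.

Checking the three conditions: (i) the bags cover all of {1, 2, 3, 4}; (ii) for each edge, some bag contains both endpoints; (iii) the bags containing any fixed vertex form a subtree. All hold, so the decomposition is valid with width 3 − 1 = 2.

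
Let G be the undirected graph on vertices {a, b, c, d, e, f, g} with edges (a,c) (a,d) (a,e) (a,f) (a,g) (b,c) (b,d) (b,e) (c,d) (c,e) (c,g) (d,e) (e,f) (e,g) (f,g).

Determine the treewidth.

3

A width-3 tree decomposition is:
Bags: B1 = {a, c, d, e}  B2 = {a, c, e, g}  B3 = {a, e, f, g}  B4 = {b, c, d, e}
Tree: B1–B2, B2–B3, B1–B4
Each bag holds 4 vertices, so the decomposition has width 3, which upper-bounds the treewidth. For the lower bound, the 4 vertices {a, c, d, e} are pairwise adjacent, and any tree decomposition puts a clique entirely inside one bag — forcing width ≥ 3. The upper and lower bounds meet at 3, so that is the treewidth.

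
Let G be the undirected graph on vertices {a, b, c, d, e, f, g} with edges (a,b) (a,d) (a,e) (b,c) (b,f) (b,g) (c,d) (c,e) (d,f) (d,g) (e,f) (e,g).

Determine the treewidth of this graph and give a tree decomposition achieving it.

Treewidth 3.
One optimal decomposition is:
Bags: B1 = {a, b, d, e}  B2 = {b, c, d, e}  B3 = {b, d, e, f}  B4 = {b, d, e, g}
Tree: B1–B2, B2–B3, B3–B4

Each bag holds 4 vertices, so the decomposition has width 3, which upper-bounds the treewidth. For the lower bound: the 4 vertex sets {a,e}, {b,c}, {d}, {f} are disjoint, each induces a connected subgraph, and every pair is joined by at least one edge of G. Contracting each set to a single vertex therefore yields K_{4} as a minor, and since treewidth is minor-monotone, tw(G) ≥ tw(K_{4}) = 3. The upper and lower bounds meet at 3, so that is the treewidth.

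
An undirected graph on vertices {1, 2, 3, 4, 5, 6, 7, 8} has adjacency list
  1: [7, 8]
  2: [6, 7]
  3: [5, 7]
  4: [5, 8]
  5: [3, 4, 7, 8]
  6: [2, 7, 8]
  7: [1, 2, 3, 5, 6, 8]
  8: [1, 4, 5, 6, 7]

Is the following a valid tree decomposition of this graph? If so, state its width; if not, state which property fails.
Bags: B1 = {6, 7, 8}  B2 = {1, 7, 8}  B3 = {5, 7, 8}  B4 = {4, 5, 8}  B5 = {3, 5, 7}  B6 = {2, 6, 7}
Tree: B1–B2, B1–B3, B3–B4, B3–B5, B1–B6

Vertex coverage: the bags together contain {1, 2, 3, 4, 5, 6, 7, 8}, the full vertex set. Edge coverage: each edge of G has both endpoints in at least one bag. Running intersection: for every vertex, the bags containing it form a connected subtree. All three properties hold, so this is a valid tree decomposition of width max|bag| − 1 = 2, and hence tw(G) ≤ 2.

Yes; width 2.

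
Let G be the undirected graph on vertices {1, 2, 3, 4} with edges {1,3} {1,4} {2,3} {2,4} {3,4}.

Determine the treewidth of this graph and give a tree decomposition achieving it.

Each bag holds 3 vertices, so the decomposition has width 2, which upper-bounds the treewidth. On the other hand G contains the 3-clique {1, 3, 4}. A clique must lie in a single bag of any decomposition, so no decomposition can have width below 2. The upper and lower bounds meet at 2, so that is the treewidth.

Treewidth 2.
One such decomposition:
Bags: B1 = {1, 3, 4}  B2 = {2, 3, 4}
Tree: B1–B2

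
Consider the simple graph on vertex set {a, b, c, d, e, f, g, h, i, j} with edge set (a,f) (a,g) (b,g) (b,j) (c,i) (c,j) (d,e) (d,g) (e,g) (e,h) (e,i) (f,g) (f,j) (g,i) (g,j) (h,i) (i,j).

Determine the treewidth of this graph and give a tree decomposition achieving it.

Each bag holds 3 vertices, so the decomposition has width 2, which upper-bounds the treewidth. For the lower bound, the 3 vertices {d, e, g} are pairwise adjacent, and any tree decomposition puts a clique entirely inside one bag — forcing width ≥ 2. Therefore the treewidth is 2.

Treewidth 2.
Bags: B1 = {g, i, j}  B2 = {c, i, j}  B3 = {e, g, i}  B4 = {e, h, i}  B5 = {f, g, j}  B6 = {b, g, j}  B7 = {a, f, g}  B8 = {d, e, g}
Tree: B1–B2, B1–B3, B3–B4, B1–B5, B1–B6, B5–B7, B3–B8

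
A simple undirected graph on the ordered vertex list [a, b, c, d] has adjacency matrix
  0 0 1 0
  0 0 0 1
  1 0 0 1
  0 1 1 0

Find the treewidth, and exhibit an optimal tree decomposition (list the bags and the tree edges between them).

The largest bag has 2 vertices, giving width 1; this decomposition certifies tw(G) ≤ 1. G has an edge, so its treewidth is at least 1. Hence tw(G) = 1 exactly.

Treewidth 1.
Bags: B1 = {c, d}  B2 = {b, d}  B3 = {a, c}
Tree: B1–B2, B1–B3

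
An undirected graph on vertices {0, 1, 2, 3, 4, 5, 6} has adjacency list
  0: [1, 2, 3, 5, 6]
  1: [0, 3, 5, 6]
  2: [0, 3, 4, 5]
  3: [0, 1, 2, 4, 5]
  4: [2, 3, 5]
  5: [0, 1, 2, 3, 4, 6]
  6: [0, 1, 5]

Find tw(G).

A width-3 tree decomposition is:
Bags: B1 = {0, 1, 3, 5}  B2 = {0, 2, 3, 5}  B3 = {0, 1, 5, 6}  B4 = {2, 3, 4, 5}
Tree: B1–B2, B1–B3, B2–B4
The largest bag has 4 vertices, giving width 3; this decomposition certifies tw(G) ≤ 3. On the other hand G contains the 4-clique {0, 1, 3, 5}. A clique must lie in a single bag of any decomposition, so no decomposition can have width below 3. Combining the bounds, tw(G) = 3.

3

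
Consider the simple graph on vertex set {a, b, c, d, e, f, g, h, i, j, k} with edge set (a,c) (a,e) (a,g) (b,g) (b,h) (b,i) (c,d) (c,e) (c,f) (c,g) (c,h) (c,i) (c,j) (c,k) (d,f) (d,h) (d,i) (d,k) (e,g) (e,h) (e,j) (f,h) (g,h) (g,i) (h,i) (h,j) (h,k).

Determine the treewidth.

3

A width-3 tree decomposition is:
Bags: B1 = {b, g, h, i}  B2 = {c, g, h, i}  B3 = {c, e, g, h}  B4 = {a, c, e, g}  B5 = {c, d, h, i}  B6 = {c, d, f, h}  B7 = {c, e, h, j}  B8 = {c, d, h, k}
Tree: B1–B2, B2–B3, B3–B4, B2–B5, B5–B6, B3–B7, B6–B8
Each bag holds 4 vertices, so the decomposition has width 3, which upper-bounds the treewidth. Conversely, {c, d, f, h} is a clique of size 4, and the vertices of any clique must share a bag in every tree decomposition; so some bag has ≥ 4 vertices and tw(G) ≥ 3. Combining the bounds, tw(G) = 3.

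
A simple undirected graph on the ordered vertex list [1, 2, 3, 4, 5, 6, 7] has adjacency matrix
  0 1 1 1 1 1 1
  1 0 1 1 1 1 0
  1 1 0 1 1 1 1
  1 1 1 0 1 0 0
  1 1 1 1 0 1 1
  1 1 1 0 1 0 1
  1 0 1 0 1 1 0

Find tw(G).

4

A width-4 tree decomposition is:
Bags: B1 = {1, 2, 3, 4, 5}  B2 = {1, 2, 3, 5, 6}  B3 = {1, 3, 5, 6, 7}
Tree: B1–B2, B2–B3
Every bag has size at most 5, so the width is 5 − 1 = 4 and tw(G) ≤ 4. Conversely, {1, 2, 3, 4, 5} is a clique of size 5, and the vertices of any clique must share a bag in every tree decomposition; so some bag has ≥ 5 vertices and tw(G) ≥ 4. Therefore the treewidth is 4.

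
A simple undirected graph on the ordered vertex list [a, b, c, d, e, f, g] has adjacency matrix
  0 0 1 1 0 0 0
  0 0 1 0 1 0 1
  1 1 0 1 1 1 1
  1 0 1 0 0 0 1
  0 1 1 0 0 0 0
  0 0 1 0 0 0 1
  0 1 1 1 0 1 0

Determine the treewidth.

2

A width-2 tree decomposition is:
Bags: B1 = {c, f, g}  B2 = {c, d, g}  B3 = {b, c, g}  B4 = {b, c, e}  B5 = {a, c, d}
Tree: B1–B2, B1–B3, B3–B4, B2–B5
Every bag has size at most 3, so the width is 3 − 1 = 2 and tw(G) ≤ 2. For the lower bound, the 3 vertices {c, d, g} are pairwise adjacent, and any tree decomposition puts a clique entirely inside one bag — forcing width ≥ 2. The upper and lower bounds meet at 2, so that is the treewidth.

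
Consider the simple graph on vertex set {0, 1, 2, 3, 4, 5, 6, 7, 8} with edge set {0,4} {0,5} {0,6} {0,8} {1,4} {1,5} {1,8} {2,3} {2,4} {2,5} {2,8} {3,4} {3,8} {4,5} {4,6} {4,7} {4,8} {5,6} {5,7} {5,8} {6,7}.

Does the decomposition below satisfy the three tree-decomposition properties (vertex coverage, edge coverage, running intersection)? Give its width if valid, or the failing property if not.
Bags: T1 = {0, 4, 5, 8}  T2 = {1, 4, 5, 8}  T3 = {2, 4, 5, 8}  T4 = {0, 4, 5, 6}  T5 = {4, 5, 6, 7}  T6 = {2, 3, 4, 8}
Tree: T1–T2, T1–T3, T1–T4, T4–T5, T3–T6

Yes; width 3.

Vertex coverage: the bags together contain {0, 1, 2, 3, 4, 5, 6, 7, 8}, the full vertex set. Edge coverage: each edge of G has both endpoints in at least one bag. Running intersection: for every vertex, the bags containing it form a connected subtree. All three properties hold, so this is a valid tree decomposition of width max|bag| − 1 = 3, and hence tw(G) ≤ 3.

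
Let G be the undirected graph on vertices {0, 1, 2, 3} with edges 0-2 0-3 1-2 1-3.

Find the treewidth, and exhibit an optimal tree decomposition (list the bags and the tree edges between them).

Treewidth 2.
One optimal decomposition is:
Bags: B1 = {0, 2, 3}  B2 = {1, 2, 3}
Tree: B1–B2

Every bag has size at most 3, so the width is 3 − 1 = 2 and tw(G) ≤ 2. For the lower bound, G contains the cycle 3–0–2–1–3, so G is not a forest; only forests have treewidth ≤ 1, hence tw(G) ≥ 2. Therefore the treewidth is 2.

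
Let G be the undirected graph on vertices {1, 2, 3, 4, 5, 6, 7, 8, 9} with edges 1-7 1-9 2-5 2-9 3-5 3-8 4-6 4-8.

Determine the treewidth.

1

A width-1 tree decomposition is:
Bags: B1 = {1, 7}  B2 = {1, 9}  B3 = {2, 9}  B4 = {2, 5}  B5 = {3, 5}  B6 = {3, 8}  B7 = {4, 8}  B8 = {4, 6}
Tree: B1–B2, B2–B3, B3–B4, B4–B5, B5–B6, B6–B7, B7–B8
The largest bag has 2 vertices, giving width 1; this decomposition certifies tw(G) ≤ 1. G has an edge, so its treewidth is at least 1. Therefore the treewidth is 1.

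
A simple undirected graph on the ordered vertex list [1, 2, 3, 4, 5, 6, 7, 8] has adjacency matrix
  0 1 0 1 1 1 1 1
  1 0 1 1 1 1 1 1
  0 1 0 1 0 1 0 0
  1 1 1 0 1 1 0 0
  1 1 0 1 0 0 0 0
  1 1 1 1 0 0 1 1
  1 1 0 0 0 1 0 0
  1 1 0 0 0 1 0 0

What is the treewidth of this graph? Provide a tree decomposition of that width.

Treewidth 3.
One optimal decomposition is:
Bags: B1 = {1, 2, 4, 6}  B2 = {2, 3, 4, 6}  B3 = {1, 2, 4, 5}  B4 = {1, 2, 6, 7}  B5 = {1, 2, 6, 8}
Tree: B1–B2, B1–B3, B1–B4, B1–B5

Every bag has size at most 4, so the width is 4 − 1 = 3 and tw(G) ≤ 3. On the other hand G contains the 4-clique {1, 2, 4, 5}. A clique must lie in a single bag of any decomposition, so no decomposition can have width below 3. The upper and lower bounds meet at 3, so that is the treewidth.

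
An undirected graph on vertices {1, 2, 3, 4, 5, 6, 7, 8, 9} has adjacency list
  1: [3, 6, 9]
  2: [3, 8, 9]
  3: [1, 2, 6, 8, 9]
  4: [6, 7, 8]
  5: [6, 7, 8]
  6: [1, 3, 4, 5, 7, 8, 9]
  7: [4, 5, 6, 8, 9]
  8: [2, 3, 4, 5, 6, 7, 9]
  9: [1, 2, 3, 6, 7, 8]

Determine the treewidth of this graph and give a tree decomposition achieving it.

Treewidth 3.
One such decomposition:
Bags: B1 = {4, 6, 7, 8}  B2 = {6, 7, 8, 9}  B3 = {5, 6, 7, 8}  B4 = {3, 6, 8, 9}  B5 = {2, 3, 8, 9}  B6 = {1, 3, 6, 9}
Tree: B1–B2, B1–B3, B2–B4, B4–B5, B4–B6

Every bag has size at most 4, so the width is 4 − 1 = 3 and tw(G) ≤ 3. For the lower bound, the 4 vertices {2, 3, 8, 9} are pairwise adjacent, and any tree decomposition puts a clique entirely inside one bag — forcing width ≥ 3. Hence tw(G) = 3 exactly.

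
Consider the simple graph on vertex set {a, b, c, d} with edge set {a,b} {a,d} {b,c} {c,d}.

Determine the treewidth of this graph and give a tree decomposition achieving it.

Treewidth 2.
Bags: B1 = {a, b, c}  B2 = {a, c, d}
Tree: B1–B2

The largest bag has 3 vertices, giving width 2; this decomposition certifies tw(G) ≤ 2. For the lower bound, G contains the cycle a–b–c–d–a, so G is not a forest; only forests have treewidth ≤ 1, hence tw(G) ≥ 2. Combining the bounds, tw(G) = 2.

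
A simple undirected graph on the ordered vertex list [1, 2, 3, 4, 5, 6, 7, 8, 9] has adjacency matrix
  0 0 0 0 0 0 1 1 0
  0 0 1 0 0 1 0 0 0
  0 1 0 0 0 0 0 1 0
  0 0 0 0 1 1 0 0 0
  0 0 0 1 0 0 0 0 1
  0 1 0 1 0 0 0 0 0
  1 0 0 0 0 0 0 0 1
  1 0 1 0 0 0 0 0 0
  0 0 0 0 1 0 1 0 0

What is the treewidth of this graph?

2

A width-2 tree decomposition is:
Bags: B1 = {4, 5, 6}  B2 = {5, 6, 9}  B3 = {6, 7, 9}  B4 = {1, 6, 7}  B5 = {1, 6, 8}  B6 = {3, 6, 8}  B7 = {2, 3, 6}
Tree: B1–B2, B2–B3, B3–B4, B4–B5, B5–B6, B6–B7
The largest bag has 3 vertices, giving width 2; this decomposition certifies tw(G) ≤ 2. The edges 6–4–5–9–7–1–8–3–2–6 form a cycle, so G is not a tree and its treewidth is at least 2. Hence tw(G) = 2 exactly.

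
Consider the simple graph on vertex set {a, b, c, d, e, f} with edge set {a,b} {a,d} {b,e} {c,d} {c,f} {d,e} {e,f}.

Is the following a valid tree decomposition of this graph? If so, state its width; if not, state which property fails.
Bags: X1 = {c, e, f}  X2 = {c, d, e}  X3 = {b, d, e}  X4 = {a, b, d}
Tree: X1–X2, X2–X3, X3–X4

Yes; width 2.

Every vertex of G appears in some bag (union = {a, b, c, d, e, f}); every edge is covered by a bag; and for each vertex v the set of bags containing v is connected in the bag tree. The decomposition is therefore valid. The largest bag has 3 vertices, so the width is 2.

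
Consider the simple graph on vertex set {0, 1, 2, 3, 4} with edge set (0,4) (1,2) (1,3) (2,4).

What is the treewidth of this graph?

A width-1 tree decomposition is:
Bags: B1 = {0, 4}  B2 = {2, 4}  B3 = {1, 2}  B4 = {1, 3}
Tree: B1–B2, B2–B3, B3–B4
The largest bag has 2 vertices, giving width 1; this decomposition certifies tw(G) ≤ 1. G has an edge, so its treewidth is at least 1. Combining the bounds, tw(G) = 1.

1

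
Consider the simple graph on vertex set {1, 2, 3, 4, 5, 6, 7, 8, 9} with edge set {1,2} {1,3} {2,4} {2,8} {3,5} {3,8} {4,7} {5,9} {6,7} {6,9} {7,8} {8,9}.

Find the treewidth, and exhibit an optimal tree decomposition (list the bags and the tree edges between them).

Treewidth 3.
One such decomposition:
Bags: B1 = {1, 2, 4, 7}  B2 = {1, 2, 7, 8}  B3 = {1, 3, 7, 8}  B4 = {3, 6, 7, 8}  B5 = {3, 6, 8, 9}  B6 = {3, 5, 6, 9}
Tree: B1–B2, B2–B3, B3–B4, B4–B5, B5–B6

The largest bag has 4 vertices, giving width 3; this decomposition certifies tw(G) ≤ 3. For the lower bound: the 4 vertex sets {1,2,4}, {7}, {8}, {3,5,6,9} are disjoint, each induces a connected subgraph, and every pair is joined by at least one edge of G. Contracting each set to a single vertex therefore yields K_{4} as a minor, and since treewidth is minor-monotone, tw(G) ≥ tw(K_{4}) = 3. Hence tw(G) = 3 exactly.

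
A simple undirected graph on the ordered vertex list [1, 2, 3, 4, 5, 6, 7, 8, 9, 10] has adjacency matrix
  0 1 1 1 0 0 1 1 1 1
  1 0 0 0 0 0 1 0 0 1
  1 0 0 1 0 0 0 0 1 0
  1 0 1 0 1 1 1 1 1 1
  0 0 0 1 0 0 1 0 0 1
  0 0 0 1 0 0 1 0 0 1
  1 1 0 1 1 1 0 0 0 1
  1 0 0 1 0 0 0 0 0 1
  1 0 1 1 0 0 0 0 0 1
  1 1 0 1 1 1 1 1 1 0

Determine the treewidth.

A width-3 tree decomposition is:
Bags: B1 = {1, 3, 4, 9}  B2 = {1, 4, 9, 10}  B3 = {1, 4, 7, 10}  B4 = {4, 6, 7, 10}  B5 = {1, 4, 8, 10}  B6 = {4, 5, 7, 10}  B7 = {1, 2, 7, 10}
Tree: B1–B2, B2–B3, B3–B4, B3–B5, B3–B6, B3–B7
Each bag holds 4 vertices, so the decomposition has width 3, which upper-bounds the treewidth. For the lower bound, the 4 vertices {1, 2, 7, 10} are pairwise adjacent, and any tree decomposition puts a clique entirely inside one bag — forcing width ≥ 3. Hence tw(G) = 3 exactly.

3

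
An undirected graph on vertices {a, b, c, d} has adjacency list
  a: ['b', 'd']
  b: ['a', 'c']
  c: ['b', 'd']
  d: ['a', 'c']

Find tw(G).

A width-2 tree decomposition is:
Bags: B1 = {a, b, c}  B2 = {a, c, d}
Tree: B1–B2
Each bag holds 3 vertices, so the decomposition has width 2, which upper-bounds the treewidth. Since a–b–c–d–a is a cycle in G, G is not acyclic. Forests are exactly the graphs of treewidth ≤ 1, so tw(G) ≥ 2. The upper and lower bounds meet at 2, so that is the treewidth.

2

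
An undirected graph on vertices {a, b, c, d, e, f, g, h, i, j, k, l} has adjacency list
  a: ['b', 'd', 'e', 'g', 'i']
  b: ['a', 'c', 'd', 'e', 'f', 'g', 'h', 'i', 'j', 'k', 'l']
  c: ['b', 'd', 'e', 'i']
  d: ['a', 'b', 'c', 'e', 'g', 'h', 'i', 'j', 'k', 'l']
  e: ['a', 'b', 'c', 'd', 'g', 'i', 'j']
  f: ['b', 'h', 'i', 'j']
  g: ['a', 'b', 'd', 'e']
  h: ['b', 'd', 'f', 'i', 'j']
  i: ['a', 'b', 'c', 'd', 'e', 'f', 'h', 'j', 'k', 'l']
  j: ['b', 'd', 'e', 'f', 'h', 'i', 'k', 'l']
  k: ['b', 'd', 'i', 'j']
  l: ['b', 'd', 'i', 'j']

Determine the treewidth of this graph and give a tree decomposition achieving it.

Every bag has size at most 5, so the width is 5 − 1 = 4 and tw(G) ≤ 4. On the other hand G contains the 5-clique {a, b, d, e, g}. A clique must lie in a single bag of any decomposition, so no decomposition can have width below 4. Therefore the treewidth is 4.

Treewidth 4.
Bags: B1 = {b, d, e, i, j}  B2 = {b, d, i, j, k}  B3 = {b, c, d, e, i}  B4 = {a, b, d, e, i}  B5 = {a, b, d, e, g}  B6 = {b, d, h, i, j}  B7 = {b, f, h, i, j}  B8 = {b, d, i, j, l}
Tree: B1–B2, B1–B3, B3–B4, B4–B5, B2–B6, B6–B7, B6–B8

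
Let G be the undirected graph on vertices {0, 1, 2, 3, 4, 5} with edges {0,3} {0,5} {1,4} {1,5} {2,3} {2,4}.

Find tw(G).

A width-2 tree decomposition is:
Bags: B1 = {0, 1, 5}  B2 = {0, 1, 3}  B3 = {1, 2, 3}  B4 = {1, 2, 4}
Tree: B1–B2, B2–B3, B3–B4
Each bag holds 3 vertices, so the decomposition has width 2, which upper-bounds the treewidth. For the lower bound, G contains the cycle 1–5–0–3–2–4–1, so G is not a forest; only forests have treewidth ≤ 1, hence tw(G) ≥ 2. Hence tw(G) = 2 exactly.

2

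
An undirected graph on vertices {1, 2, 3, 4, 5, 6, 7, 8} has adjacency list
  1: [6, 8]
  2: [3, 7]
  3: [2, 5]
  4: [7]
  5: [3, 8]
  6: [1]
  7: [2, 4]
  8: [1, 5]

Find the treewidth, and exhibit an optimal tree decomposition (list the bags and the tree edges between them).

Every bag has size at most 2, so the width is 2 − 1 = 1 and tw(G) ≤ 1. G has an edge, so its treewidth is at least 1. Combining the bounds, tw(G) = 1.

Treewidth 1.
Bags: B1 = {1, 6}  B2 = {1, 8}  B3 = {5, 8}  B4 = {3, 5}  B5 = {2, 3}  B6 = {2, 7}  B7 = {4, 7}
Tree: B1–B2, B2–B3, B3–B4, B4–B5, B5–B6, B6–B7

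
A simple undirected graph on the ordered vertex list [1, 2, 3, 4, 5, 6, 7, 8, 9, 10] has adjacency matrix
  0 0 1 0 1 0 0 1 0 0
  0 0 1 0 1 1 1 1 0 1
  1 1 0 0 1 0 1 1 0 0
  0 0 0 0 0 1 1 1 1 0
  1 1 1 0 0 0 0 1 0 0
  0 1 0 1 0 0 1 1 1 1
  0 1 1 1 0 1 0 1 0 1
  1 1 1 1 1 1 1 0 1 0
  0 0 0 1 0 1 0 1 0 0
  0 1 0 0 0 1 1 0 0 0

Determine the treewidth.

A width-3 tree decomposition is:
Bags: B1 = {2, 6, 7, 8}  B2 = {2, 3, 7, 8}  B3 = {2, 3, 5, 8}  B4 = {4, 6, 7, 8}  B5 = {2, 6, 7, 10}  B6 = {1, 3, 5, 8}  B7 = {4, 6, 8, 9}
Tree: B1–B2, B2–B3, B1–B4, B1–B5, B3–B6, B4–B7
Every bag has size at most 4, so the width is 4 − 1 = 3 and tw(G) ≤ 3. On the other hand G contains the 4-clique {1, 3, 5, 8}. A clique must lie in a single bag of any decomposition, so no decomposition can have width below 3. Hence tw(G) = 3 exactly.

3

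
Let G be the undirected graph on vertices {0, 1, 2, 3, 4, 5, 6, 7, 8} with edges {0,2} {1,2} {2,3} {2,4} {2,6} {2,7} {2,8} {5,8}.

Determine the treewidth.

1

A width-1 tree decomposition is:
Bags: B1 = {2, 3}  B2 = {2, 7}  B3 = {1, 2}  B4 = {2, 8}  B5 = {5, 8}  B6 = {2, 6}  B7 = {0, 2}  B8 = {2, 4}
Tree: B1–B2, B1–B3, B1–B4, B4–B5, B2–B6, B6–B7, B7–B8
Every bag has size at most 2, so the width is 2 − 1 = 1 and tw(G) ≤ 1. G has an edge, so its treewidth is at least 1. The upper and lower bounds meet at 1, so that is the treewidth.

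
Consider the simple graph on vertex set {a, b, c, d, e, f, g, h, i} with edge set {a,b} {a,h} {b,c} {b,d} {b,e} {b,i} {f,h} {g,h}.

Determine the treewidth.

1

A width-1 tree decomposition is:
Bags: B1 = {b, e}  B2 = {a, b}  B3 = {b, d}  B4 = {b, i}  B5 = {a, h}  B6 = {f, h}  B7 = {g, h}  B8 = {b, c}
Tree: B1–B2, B1–B3, B3–B4, B2–B5, B5–B6, B6–B7, B4–B8
The largest bag has 2 vertices, giving width 1; this decomposition certifies tw(G) ≤ 1. Any graph with an edge has treewidth ≥ 1, and G has the edge e–b. The upper and lower bounds meet at 1, so that is the treewidth.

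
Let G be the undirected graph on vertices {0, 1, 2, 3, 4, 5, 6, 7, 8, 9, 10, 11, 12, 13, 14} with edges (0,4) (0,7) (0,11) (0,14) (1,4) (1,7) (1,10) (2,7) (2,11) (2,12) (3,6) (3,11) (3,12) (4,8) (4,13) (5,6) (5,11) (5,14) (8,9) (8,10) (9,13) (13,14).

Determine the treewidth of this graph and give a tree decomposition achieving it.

Each bag holds 4 vertices, so the decomposition has width 3, which upper-bounds the treewidth. For the lower bound: the 4 vertex sets {3,6,12}, {2}, {11}, {0,5,7,14} are disjoint, each induces a connected subgraph, and every pair is joined by at least one edge of G. Contracting each set to a single vertex therefore yields K_{4} as a minor, and since treewidth is minor-monotone, tw(G) ≥ tw(K_{4}) = 3. Therefore the treewidth is 3.

Treewidth 3.
Bags: B1 = {2, 3, 6, 12}  B2 = {2, 3, 6, 11}  B3 = {2, 5, 6, 11}  B4 = {2, 5, 7, 11}  B5 = {0, 5, 7, 11}  B6 = {0, 5, 7, 14}  B7 = {0, 1, 7, 14}  B8 = {0, 1, 4, 14}  B9 = {1, 4, 13, 14}  B10 = {1, 4, 10, 13}  B11 = {4, 8, 10, 13}  B12 = {8, 9, 10, 13}
Tree: B1–B2, B2–B3, B3–B4, B4–B5, B5–B6, B6–B7, B7–B8, B8–B9, B9–B10, B10–B11, B11–B12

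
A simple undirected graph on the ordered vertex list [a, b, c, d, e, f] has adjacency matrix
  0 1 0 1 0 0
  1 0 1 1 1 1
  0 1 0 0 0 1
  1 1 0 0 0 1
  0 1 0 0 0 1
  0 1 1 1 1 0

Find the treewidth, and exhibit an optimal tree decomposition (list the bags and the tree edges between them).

Treewidth 2.
One such decomposition:
Bags: B1 = {b, e, f}  B2 = {b, d, f}  B3 = {a, b, d}  B4 = {b, c, f}
Tree: B1–B2, B2–B3, B2–B4

The largest bag has 3 vertices, giving width 2; this decomposition certifies tw(G) ≤ 2. Conversely, {a, b, d} is a clique of size 3, and the vertices of any clique must share a bag in every tree decomposition; so some bag has ≥ 3 vertices and tw(G) ≥ 2. The upper and lower bounds meet at 2, so that is the treewidth.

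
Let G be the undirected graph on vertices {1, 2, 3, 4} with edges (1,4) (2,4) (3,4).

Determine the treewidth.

1

A width-1 tree decomposition is:
Bags: B1 = {3, 4}  B2 = {2, 4}  B3 = {1, 4}
Tree: B1–B2, B2–B3
The largest bag has 2 vertices, giving width 1; this decomposition certifies tw(G) ≤ 1. G has an edge, so its treewidth is at least 1. Combining the bounds, tw(G) = 1.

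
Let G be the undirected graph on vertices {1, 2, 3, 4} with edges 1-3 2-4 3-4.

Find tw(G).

A width-1 tree decomposition is:
Bags: B1 = {1, 3}  B2 = {3, 4}  B3 = {2, 4}
Tree: B1–B2, B2–B3
Each bag holds 2 vertices, so the decomposition has width 1, which upper-bounds the treewidth. Since G has at least one edge (e.g. 1–3), it is not an edgeless graph, so tw(G) ≥ 1. Therefore the treewidth is 1.

1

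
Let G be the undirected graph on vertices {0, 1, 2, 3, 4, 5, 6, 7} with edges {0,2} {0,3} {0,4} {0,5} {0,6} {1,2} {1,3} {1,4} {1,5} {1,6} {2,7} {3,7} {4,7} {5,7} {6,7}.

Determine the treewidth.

A width-3 tree decomposition is:
Bags: B1 = {0, 1, 5, 7}  B2 = {0, 1, 4, 7}  B3 = {0, 1, 3, 7}  B4 = {0, 1, 6, 7}  B5 = {0, 1, 2, 7}
Tree: B1–B2, B2–B3, B3–B4, B4–B5
The largest bag has 4 vertices, giving width 3; this decomposition certifies tw(G) ≤ 3. For the lower bound: the 4 vertex sets {0,5}, {1,4}, {7}, {3} are disjoint, each induces a connected subgraph, and every pair is joined by at least one edge of G. Contracting each set to a single vertex therefore yields K_{4} as a minor, and since treewidth is minor-monotone, tw(G) ≥ tw(K_{4}) = 3. Therefore the treewidth is 3.

3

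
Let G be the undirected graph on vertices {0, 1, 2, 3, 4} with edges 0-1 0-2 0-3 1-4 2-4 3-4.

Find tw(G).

A width-2 tree decomposition is:
Bags: B1 = {0, 2, 4}  B2 = {0, 1, 4}  B3 = {0, 3, 4}
Tree: B1–B2, B2–B3
Each bag holds 3 vertices, so the decomposition has width 2, which upper-bounds the treewidth. Since 0–2–4–1–0 is a cycle in G, G is not acyclic. Forests are exactly the graphs of treewidth ≤ 1, so tw(G) ≥ 2. Therefore the treewidth is 2.

2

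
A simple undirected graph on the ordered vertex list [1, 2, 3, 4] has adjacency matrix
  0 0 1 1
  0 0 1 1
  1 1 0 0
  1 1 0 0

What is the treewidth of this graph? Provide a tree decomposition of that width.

Treewidth 2.
One optimal decomposition is:
Bags: B1 = {1, 2, 4}  B2 = {1, 2, 3}
Tree: B1–B2

The largest bag has 3 vertices, giving width 2; this decomposition certifies tw(G) ≤ 2. For the lower bound, G contains the cycle 2–4–1–3–2, so G is not a forest; only forests have treewidth ≤ 1, hence tw(G) ≥ 2. Hence tw(G) = 2 exactly.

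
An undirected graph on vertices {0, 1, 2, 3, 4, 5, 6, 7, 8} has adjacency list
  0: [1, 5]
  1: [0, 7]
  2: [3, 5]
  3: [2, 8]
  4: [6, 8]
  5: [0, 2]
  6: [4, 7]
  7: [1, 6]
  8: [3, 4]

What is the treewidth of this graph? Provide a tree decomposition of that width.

Treewidth 2.
One such decomposition:
Bags: B1 = {1, 6, 7}  B2 = {0, 1, 6}  B3 = {0, 5, 6}  B4 = {2, 5, 6}  B5 = {2, 3, 6}  B6 = {3, 6, 8}  B7 = {4, 6, 8}
Tree: B1–B2, B2–B3, B3–B4, B4–B5, B5–B6, B6–B7

Each bag holds 3 vertices, so the decomposition has width 2, which upper-bounds the treewidth. Since 6–7–1–0–5–2–3–8–4–6 is a cycle in G, G is not acyclic. Forests are exactly the graphs of treewidth ≤ 1, so tw(G) ≥ 2. The upper and lower bounds meet at 2, so that is the treewidth.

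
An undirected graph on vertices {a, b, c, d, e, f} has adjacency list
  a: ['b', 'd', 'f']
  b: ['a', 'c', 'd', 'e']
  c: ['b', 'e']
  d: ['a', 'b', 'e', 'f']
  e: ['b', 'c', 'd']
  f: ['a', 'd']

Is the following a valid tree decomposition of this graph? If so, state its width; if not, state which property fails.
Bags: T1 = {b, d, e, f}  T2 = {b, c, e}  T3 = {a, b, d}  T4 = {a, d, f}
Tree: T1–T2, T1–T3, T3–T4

A tree decomposition must satisfy three properties: every vertex lies in some bag; for every edge, both endpoints lie together in some bag; and for every vertex, the bags containing it form a connected subtree. Here bags containing vertex f are not connected in the tree, so the decomposition is invalid.

No — bags containing vertex f are not connected in the tree.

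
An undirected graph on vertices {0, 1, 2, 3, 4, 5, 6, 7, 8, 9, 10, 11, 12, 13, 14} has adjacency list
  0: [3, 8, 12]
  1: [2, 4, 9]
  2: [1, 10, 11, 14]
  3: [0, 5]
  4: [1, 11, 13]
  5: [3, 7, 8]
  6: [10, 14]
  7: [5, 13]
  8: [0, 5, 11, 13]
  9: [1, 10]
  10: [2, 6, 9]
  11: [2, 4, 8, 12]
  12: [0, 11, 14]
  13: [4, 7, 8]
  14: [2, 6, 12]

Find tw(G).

A width-3 tree decomposition is:
Bags: B1 = {6, 9, 10, 14}  B2 = {2, 9, 10, 14}  B3 = {1, 2, 9, 14}  B4 = {1, 2, 12, 14}  B5 = {1, 2, 11, 12}  B6 = {1, 4, 11, 12}  B7 = {0, 4, 11, 12}  B8 = {0, 4, 8, 11}  B9 = {0, 4, 8, 13}  B10 = {0, 3, 8, 13}  B11 = {3, 5, 8, 13}  B12 = {3, 5, 7, 13}
Tree: B1–B2, B2–B3, B3–B4, B4–B5, B5–B6, B6–B7, B7–B8, B8–B9, B9–B10, B10–B11, B11–B12
Each bag holds 4 vertices, so the decomposition has width 3, which upper-bounds the treewidth. For the lower bound: the 4 vertex sets {6,9,10}, {14}, {2}, {1,4,11,12} are disjoint, each induces a connected subgraph, and every pair is joined by at least one edge of G. Contracting each set to a single vertex therefore yields K_{4} as a minor, and since treewidth is minor-monotone, tw(G) ≥ tw(K_{4}) = 3. The upper and lower bounds meet at 3, so that is the treewidth.

3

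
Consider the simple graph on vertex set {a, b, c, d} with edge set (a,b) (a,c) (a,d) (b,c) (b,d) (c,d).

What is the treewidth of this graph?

3

A width-3 tree decomposition is:
Bags: B1 = {a, b, c, d}
Tree: (single bag)
With just one bag of size 4, the width is 4 − 1 = 3, so tw(G) ≤ 3. Conversely, {a, b, c, d} is a clique of size 4, and the vertices of any clique must share a bag in every tree decomposition; so some bag has ≥ 4 vertices and tw(G) ≥ 3. The upper and lower bounds meet at 3, so that is the treewidth.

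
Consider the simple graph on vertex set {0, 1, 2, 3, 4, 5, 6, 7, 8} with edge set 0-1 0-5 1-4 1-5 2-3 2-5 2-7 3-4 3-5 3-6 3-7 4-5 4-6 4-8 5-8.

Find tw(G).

A width-2 tree decomposition is:
Bags: B1 = {3, 4, 5}  B2 = {1, 4, 5}  B3 = {0, 1, 5}  B4 = {3, 4, 6}  B5 = {2, 3, 5}  B6 = {4, 5, 8}  B7 = {2, 3, 7}
Tree: B1–B2, B2–B3, B1–B4, B1–B5, B2–B6, B5–B7
Each bag holds 3 vertices, so the decomposition has width 2, which upper-bounds the treewidth. Conversely, {0, 1, 5} is a clique of size 3, and the vertices of any clique must share a bag in every tree decomposition; so some bag has ≥ 3 vertices and tw(G) ≥ 2. The upper and lower bounds meet at 2, so that is the treewidth.

2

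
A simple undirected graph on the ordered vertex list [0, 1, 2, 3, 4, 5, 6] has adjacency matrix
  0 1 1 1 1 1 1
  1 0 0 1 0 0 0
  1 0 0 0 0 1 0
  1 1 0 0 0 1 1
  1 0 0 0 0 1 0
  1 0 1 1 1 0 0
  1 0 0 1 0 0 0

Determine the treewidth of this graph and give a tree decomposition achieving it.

Treewidth 2.
One such decomposition:
Bags: B1 = {0, 3, 5}  B2 = {0, 3, 6}  B3 = {0, 4, 5}  B4 = {0, 1, 3}  B5 = {0, 2, 5}
Tree: B1–B2, B1–B3, B1–B4, B1–B5

The largest bag has 3 vertices, giving width 2; this decomposition certifies tw(G) ≤ 2. For the lower bound, the 3 vertices {0, 2, 5} are pairwise adjacent, and any tree decomposition puts a clique entirely inside one bag — forcing width ≥ 2. Hence tw(G) = 2 exactly.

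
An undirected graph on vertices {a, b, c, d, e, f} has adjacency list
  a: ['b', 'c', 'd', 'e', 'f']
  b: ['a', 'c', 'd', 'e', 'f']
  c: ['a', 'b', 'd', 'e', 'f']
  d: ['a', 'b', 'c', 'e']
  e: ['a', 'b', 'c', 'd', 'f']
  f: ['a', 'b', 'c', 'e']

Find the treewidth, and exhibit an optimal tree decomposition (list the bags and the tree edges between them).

Treewidth 4.
One optimal decomposition is:
Bags: B1 = {a, b, c, e, f}  B2 = {a, b, c, d, e}
Tree: B1–B2

Each bag holds 5 vertices, so the decomposition has width 4, which upper-bounds the treewidth. Conversely, {a, b, c, d, e} is a clique of size 5, and the vertices of any clique must share a bag in every tree decomposition; so some bag has ≥ 5 vertices and tw(G) ≥ 4. The upper and lower bounds meet at 4, so that is the treewidth.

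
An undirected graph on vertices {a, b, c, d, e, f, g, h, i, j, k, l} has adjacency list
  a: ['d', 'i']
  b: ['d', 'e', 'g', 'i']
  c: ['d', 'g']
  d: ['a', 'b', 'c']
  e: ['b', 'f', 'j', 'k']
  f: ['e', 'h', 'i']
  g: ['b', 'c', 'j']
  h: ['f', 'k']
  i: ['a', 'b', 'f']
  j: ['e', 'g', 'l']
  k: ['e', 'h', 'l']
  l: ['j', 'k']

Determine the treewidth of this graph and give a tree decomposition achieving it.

Treewidth 3.
One such decomposition:
Bags: B1 = {a, c, d, g}  B2 = {a, b, d, g}  B3 = {a, b, g, i}  B4 = {b, g, i, j}  B5 = {b, e, i, j}  B6 = {e, f, i, j}  B7 = {e, f, j, l}  B8 = {e, f, k, l}  B9 = {f, h, k, l}
Tree: B1–B2, B2–B3, B3–B4, B4–B5, B5–B6, B6–B7, B7–B8, B8–B9

Every bag has size at most 4, so the width is 4 − 1 = 3 and tw(G) ≤ 3. For the lower bound: the 4 vertex sets {a,c,d}, {g}, {b}, {e,f,i,j} are disjoint, each induces a connected subgraph, and every pair is joined by at least one edge of G. Contracting each set to a single vertex therefore yields K_{4} as a minor, and since treewidth is minor-monotone, tw(G) ≥ tw(K_{4}) = 3. Hence tw(G) = 3 exactly.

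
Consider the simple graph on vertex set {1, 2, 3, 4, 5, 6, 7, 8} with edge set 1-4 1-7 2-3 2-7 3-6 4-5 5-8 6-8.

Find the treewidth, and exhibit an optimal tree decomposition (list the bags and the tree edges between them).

Every bag has size at most 3, so the width is 3 − 1 = 2 and tw(G) ≤ 2. Since 5–4–1–7–2–3–6–8–5 is a cycle in G, G is not acyclic. Forests are exactly the graphs of treewidth ≤ 1, so tw(G) ≥ 2. The upper and lower bounds meet at 2, so that is the treewidth.

Treewidth 2.
One optimal decomposition is:
Bags: B1 = {1, 4, 5}  B2 = {1, 5, 7}  B3 = {2, 5, 7}  B4 = {2, 3, 5}  B5 = {3, 5, 6}  B6 = {5, 6, 8}
Tree: B1–B2, B2–B3, B3–B4, B4–B5, B5–B6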